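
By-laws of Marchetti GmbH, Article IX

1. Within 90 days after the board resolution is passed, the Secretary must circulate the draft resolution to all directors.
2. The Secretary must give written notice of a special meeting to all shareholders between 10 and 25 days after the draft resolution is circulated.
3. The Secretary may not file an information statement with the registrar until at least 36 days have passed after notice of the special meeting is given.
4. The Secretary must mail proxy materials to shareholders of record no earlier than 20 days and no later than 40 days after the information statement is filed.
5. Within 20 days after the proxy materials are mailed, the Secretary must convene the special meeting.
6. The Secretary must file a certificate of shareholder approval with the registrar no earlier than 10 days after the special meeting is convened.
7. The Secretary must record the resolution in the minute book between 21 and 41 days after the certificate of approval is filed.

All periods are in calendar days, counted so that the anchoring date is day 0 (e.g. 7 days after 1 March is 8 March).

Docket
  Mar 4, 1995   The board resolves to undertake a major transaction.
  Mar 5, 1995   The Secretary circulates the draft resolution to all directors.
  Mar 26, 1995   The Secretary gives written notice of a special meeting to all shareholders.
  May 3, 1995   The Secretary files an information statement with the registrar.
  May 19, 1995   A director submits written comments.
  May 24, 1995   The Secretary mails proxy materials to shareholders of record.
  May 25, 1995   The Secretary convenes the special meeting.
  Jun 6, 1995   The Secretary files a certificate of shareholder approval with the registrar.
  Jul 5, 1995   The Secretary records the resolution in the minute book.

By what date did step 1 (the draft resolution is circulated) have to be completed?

Step 1 runs from Mar 4, 1995, when the board resolution is passed. 90 days after Mar 4, 1995 is Jun 2, 1995.

Jun 2, 1995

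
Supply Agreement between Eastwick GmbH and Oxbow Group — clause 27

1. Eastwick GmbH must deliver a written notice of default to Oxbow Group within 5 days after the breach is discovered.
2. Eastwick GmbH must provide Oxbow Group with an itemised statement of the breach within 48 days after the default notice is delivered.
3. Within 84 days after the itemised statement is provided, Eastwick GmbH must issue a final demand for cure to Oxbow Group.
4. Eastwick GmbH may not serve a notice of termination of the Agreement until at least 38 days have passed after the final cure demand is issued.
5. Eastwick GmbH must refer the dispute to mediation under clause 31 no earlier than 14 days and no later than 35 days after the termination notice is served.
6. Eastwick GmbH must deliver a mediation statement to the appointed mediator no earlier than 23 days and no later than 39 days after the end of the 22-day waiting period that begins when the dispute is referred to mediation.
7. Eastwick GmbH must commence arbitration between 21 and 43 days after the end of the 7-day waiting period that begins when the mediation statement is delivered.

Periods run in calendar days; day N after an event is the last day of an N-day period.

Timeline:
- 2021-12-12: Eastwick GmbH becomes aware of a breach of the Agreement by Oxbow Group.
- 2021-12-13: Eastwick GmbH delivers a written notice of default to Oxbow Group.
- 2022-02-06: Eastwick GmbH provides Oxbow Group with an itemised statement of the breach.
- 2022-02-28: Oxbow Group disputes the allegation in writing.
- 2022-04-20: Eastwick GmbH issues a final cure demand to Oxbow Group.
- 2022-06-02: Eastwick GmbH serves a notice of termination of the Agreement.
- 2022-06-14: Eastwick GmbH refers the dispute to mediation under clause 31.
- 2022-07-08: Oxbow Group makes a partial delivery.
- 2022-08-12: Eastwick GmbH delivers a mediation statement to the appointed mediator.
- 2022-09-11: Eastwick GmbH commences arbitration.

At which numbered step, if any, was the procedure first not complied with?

Step 1: 5 days after 2021-12-12 (when the breach is discovered) is 2021-12-17; completed 2021-12-13, before the deadline.
Step 2: 48 days after 2021-12-13 (when the default notice is delivered) is 2022-01-30; not done until 2022-02-06, 7 days after the deadline.
That is the first point of non-compliance.

Step 2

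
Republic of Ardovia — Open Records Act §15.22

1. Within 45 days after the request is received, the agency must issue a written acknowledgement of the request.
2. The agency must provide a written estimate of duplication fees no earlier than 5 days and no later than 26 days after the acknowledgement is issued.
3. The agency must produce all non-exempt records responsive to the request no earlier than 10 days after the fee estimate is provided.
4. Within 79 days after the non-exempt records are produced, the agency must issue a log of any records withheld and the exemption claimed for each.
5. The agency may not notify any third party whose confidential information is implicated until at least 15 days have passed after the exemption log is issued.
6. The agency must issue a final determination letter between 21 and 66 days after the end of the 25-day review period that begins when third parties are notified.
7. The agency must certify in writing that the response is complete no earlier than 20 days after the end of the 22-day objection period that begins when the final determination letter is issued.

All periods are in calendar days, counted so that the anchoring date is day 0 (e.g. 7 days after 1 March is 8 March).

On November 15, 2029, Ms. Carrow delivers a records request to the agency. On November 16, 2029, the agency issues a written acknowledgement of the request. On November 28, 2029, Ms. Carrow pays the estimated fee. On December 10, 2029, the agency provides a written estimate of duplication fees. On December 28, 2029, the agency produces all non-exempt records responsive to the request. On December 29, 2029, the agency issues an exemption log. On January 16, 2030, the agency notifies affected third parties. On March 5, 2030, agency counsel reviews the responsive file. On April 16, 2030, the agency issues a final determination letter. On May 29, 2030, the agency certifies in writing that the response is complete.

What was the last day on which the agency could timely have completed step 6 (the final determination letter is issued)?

Third parties are notified on January 16, 2030; the 25-day review period therefore ends February 10, 2030, and step 6 runs from that date. The window is 21–66 days after February 10, 2030; it closes on April 17, 2030.

April 17, 2030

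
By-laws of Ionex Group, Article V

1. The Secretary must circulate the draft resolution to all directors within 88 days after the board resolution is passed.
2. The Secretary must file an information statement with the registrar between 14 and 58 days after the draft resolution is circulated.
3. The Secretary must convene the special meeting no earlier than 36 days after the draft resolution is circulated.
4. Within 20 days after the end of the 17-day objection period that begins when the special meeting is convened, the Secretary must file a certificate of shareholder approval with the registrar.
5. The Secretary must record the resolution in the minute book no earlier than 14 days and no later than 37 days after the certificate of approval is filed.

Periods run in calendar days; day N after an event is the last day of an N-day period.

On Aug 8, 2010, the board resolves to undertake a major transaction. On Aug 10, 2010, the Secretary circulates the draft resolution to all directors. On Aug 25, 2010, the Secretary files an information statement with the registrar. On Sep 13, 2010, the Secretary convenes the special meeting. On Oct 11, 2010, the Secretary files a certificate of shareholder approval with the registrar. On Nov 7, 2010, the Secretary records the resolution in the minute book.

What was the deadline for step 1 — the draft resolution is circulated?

Nov 4, 2010

Step 1 runs from Aug 8, 2010, when the board resolution is passed. 88 days after Aug 8, 2010 is Nov 4, 2010.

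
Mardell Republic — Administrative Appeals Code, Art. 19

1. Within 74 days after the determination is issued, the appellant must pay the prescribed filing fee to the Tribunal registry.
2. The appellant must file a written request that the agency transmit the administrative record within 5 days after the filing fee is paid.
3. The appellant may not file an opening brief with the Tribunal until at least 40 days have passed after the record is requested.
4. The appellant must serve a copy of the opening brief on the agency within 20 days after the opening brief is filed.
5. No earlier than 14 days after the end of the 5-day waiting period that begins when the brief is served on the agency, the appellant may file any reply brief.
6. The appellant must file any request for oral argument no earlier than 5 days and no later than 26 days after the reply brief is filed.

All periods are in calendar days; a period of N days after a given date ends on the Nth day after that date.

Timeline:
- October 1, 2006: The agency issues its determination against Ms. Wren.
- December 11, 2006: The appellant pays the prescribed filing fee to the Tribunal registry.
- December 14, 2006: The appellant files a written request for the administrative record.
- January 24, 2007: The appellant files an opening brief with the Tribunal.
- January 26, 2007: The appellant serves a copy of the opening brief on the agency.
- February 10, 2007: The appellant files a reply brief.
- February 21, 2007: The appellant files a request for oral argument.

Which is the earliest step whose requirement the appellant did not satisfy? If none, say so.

Step 5

(1) due by October 1, 2006 + 74 days = December 14, 2006; done December 11, 2006 — timely.
(2) due by December 11, 2006 + 5 days = December 16, 2006; completed December 14, 2006, before the deadline.
(3) permitted from December 14, 2006 + 40 days = January 23, 2007 onward; done January 24, 2007 — permitted.
(4) due by January 24, 2007 + 20 days = February 13, 2007; done January 26, 2007 — timely.
(5) permitted from January 31, 2007 + 14 days = February 14, 2007 onward; February 10, 2007 is 4 days before the earliest permitted date.
The analysis stops there.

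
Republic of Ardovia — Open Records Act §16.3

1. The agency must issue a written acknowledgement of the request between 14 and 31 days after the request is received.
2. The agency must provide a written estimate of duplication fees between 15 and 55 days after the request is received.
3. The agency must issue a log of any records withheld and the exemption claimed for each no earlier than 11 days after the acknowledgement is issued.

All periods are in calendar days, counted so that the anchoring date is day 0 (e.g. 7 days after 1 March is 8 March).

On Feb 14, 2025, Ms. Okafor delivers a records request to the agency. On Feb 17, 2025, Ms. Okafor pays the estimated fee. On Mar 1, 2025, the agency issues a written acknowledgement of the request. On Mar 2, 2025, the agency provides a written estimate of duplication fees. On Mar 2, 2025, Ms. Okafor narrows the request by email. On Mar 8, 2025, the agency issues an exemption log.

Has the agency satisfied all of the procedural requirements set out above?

No

Step 1 — 14 and 31 days from Feb 14, 2025 (when the request is received) are Feb 28, 2025 and Mar 17, 2025 respectively; Mar 1, 2025 falls inside that range.
Step 2 — 15 and 55 days from Feb 14, 2025 (when the request is received) are Mar 1, 2025 and Apr 10, 2025 respectively; done Mar 2, 2025 — within the window.
Step 3 — must wait 11 days from Mar 1, 2025 (when the acknowledgement is issued), so not before Mar 12, 2025; acted on Mar 8, 2025, 4 days prematurely.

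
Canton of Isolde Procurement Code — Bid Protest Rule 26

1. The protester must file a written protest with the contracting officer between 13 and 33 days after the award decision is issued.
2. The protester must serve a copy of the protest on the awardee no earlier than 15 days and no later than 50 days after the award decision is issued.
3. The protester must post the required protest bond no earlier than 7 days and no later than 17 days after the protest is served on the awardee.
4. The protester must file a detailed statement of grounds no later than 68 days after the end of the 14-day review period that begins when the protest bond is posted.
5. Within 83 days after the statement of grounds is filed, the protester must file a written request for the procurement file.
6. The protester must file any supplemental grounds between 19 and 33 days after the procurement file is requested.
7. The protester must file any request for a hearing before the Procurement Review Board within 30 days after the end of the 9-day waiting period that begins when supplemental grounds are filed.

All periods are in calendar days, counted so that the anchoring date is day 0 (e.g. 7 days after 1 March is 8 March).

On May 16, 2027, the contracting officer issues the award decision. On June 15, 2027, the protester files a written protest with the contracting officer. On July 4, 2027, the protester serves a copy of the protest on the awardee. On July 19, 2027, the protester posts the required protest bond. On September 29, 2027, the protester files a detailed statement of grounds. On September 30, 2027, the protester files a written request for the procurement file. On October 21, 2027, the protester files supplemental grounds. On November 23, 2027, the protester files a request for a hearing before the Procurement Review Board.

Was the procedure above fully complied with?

Step 1: the window is 13–33 days after May 16, 2027 (when the award decision is issued), so May 29, 2027 through June 18, 2027; done June 15, 2027 — within the window.
Step 2: the window is 15–50 days after May 16, 2027 (when the award decision is issued), so May 31, 2027 through July 5, 2027; done July 4, 2027, which is between those dates.
Step 3: the window is 7–17 days after July 4, 2027 (when the protest is served on the awardee), so July 11, 2027 through July 21, 2027; July 19, 2027 falls inside that range.
Step 4: 68 days after August 2, 2027 (end of the 14-day review period, which began when the protest bond is posted on July 19, 2027) is October 9, 2027; September 29, 2027 is within that limit.
Step 5: 83 days after September 29, 2027 (when the statement of grounds is filed) is December 21, 2027; September 30, 2027 is within that limit.
Step 6: the window is 19–33 days after September 30, 2027 (when the procurement file is requested), so October 19, 2027 through November 2, 2027; done October 21, 2027 — within the window.
Step 7: 30 days after October 30, 2027 (end of the 9-day waiting period, which began when supplemental grounds are filed on October 21, 2027) is November 29, 2027; November 23, 2027 is within that limit.

Yes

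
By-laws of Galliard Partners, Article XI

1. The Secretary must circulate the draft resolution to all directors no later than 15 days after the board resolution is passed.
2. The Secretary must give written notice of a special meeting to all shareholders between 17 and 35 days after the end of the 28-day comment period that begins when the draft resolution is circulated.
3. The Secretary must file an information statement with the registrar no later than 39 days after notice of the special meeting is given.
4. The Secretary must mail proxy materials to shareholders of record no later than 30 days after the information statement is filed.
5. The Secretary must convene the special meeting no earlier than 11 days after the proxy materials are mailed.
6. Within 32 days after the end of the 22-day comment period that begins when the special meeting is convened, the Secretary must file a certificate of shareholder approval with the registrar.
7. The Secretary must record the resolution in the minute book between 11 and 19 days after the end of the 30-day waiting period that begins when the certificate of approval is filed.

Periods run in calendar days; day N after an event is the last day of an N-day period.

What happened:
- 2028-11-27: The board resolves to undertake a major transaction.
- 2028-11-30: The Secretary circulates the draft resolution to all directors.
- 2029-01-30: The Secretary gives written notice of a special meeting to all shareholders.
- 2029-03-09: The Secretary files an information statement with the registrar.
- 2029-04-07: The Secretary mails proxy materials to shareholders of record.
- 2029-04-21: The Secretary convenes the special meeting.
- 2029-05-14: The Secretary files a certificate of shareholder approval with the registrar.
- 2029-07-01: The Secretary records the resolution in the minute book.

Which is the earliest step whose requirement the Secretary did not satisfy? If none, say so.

None — every step was satisfied

Step 1: 15 days after 2028-11-27 (when the board resolution is passed) is 2028-12-12; completed 2028-11-30, before the deadline.
Step 2: the window is 17–35 days after 2028-12-28 (end of the 28-day comment period, which began when the draft resolution is circulated on 2028-11-30), so 2029-01-14 through 2029-02-01; done 2029-01-30, which is between those dates.
Step 3: 39 days after 2029-01-30 (when notice of the special meeting is given) is 2029-03-10; completed 2029-03-09, before the deadline.
Step 4: 30 days after 2029-03-09 (when the information statement is filed) is 2029-04-08; done 2029-04-07 — timely.
Step 5: the earliest permitted date is 11 days after 2029-04-07 (when the proxy materials are mailed), i.e. 2029-04-18; done 2029-04-21, after the minimum wait.
Step 6: 32 days after 2029-05-13 (end of the 22-day comment period, which began when the special meeting is convened on 2029-04-21) is 2029-06-14; completed 2029-05-14, before the deadline.
Step 7: the window is 11–19 days after 2029-06-13 (end of the 30-day waiting period, which began when the certificate of approval is filed on 2029-05-14), so 2029-06-24 through 2029-07-02; 2029-07-01 falls inside that range.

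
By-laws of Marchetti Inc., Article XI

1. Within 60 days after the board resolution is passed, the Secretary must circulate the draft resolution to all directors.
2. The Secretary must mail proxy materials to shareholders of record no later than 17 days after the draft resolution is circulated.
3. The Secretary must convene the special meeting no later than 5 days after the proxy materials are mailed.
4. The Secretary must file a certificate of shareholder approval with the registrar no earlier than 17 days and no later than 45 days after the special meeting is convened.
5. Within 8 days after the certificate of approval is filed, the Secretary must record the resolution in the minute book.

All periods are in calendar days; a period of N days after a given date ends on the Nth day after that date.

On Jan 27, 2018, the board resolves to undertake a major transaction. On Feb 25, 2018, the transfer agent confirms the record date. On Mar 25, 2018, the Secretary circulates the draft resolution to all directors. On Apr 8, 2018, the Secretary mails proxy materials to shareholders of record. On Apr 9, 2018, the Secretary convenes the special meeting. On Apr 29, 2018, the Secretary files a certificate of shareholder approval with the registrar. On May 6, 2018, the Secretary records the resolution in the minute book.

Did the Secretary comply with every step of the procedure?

Step 1 — counting 60 days from Jan 27, 2018 (when the board resolution is passed) gives a deadline of Mar 28, 2018; completed Mar 25, 2018, before the deadline.
Step 2 — counting 17 days from Mar 25, 2018 (when the draft resolution is circulated) gives a deadline of Apr 11, 2018; Apr 8, 2018 is within that limit.
Step 3 — counting 5 days from Apr 8, 2018 (when the proxy materials are mailed) gives a deadline of Apr 13, 2018; done Apr 9, 2018 — timely.
Step 4 — 17 and 45 days from Apr 9, 2018 (when the special meeting is convened) are Apr 26, 2018 and May 24, 2018 respectively; Apr 29, 2018 falls inside that range.
Step 5 — counting 8 days from Apr 29, 2018 (when the certificate of approval is filed) gives a deadline of May 7, 2018; done May 6, 2018 — timely.

Yes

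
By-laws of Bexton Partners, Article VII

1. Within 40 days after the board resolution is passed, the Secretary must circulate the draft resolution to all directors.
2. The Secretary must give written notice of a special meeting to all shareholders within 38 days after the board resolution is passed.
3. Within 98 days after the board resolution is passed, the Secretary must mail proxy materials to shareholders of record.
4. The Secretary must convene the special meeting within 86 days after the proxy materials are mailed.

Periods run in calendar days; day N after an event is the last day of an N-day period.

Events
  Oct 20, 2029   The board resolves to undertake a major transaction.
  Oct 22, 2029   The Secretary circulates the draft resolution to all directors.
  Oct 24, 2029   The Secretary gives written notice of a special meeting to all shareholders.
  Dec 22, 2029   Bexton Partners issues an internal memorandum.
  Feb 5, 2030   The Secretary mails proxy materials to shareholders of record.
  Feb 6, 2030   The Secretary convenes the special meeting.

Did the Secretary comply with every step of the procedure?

Step 1 — counting 40 days from Oct 20, 2029 (when the board resolution is passed) gives a deadline of Nov 29, 2029; completed Oct 22, 2029, before the deadline.
Step 2 — counting 38 days from Oct 20, 2029 (when the board resolution is passed) gives a deadline of Nov 27, 2029; completed Oct 24, 2029, before the deadline.
Step 3 — counting 98 days from Oct 20, 2029 (when the board resolution is passed) gives a deadline of Jan 26, 2030; not done until Feb 5, 2030, 10 days after the deadline.

No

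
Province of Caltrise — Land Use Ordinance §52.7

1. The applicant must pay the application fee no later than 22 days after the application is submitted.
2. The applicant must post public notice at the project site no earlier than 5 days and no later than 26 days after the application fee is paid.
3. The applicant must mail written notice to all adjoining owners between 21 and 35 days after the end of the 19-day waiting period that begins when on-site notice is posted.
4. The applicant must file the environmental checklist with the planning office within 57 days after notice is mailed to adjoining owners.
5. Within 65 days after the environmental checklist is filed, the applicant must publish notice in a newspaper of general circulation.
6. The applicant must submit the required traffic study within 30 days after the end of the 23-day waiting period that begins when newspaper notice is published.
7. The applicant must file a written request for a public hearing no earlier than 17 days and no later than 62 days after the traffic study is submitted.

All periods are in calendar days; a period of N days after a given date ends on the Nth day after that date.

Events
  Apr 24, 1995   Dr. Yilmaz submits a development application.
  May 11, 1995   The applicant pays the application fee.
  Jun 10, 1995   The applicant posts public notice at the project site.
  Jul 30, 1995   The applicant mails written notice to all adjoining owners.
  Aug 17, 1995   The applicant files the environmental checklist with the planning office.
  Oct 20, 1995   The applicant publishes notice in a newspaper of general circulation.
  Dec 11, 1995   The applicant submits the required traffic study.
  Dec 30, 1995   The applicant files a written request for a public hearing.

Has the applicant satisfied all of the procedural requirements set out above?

Step 1 — counting 22 days from Apr 24, 1995 (when the application is submitted) gives a deadline of May 16, 1995; completed May 11, 1995, before the deadline.
Step 2 — 5 and 26 days from May 11, 1995 (when the application fee is paid) are May 16, 1995 and Jun 6, 1995 respectively; Jun 10, 1995 is 4 days past the end of the window.
Later steps need not be reached.

No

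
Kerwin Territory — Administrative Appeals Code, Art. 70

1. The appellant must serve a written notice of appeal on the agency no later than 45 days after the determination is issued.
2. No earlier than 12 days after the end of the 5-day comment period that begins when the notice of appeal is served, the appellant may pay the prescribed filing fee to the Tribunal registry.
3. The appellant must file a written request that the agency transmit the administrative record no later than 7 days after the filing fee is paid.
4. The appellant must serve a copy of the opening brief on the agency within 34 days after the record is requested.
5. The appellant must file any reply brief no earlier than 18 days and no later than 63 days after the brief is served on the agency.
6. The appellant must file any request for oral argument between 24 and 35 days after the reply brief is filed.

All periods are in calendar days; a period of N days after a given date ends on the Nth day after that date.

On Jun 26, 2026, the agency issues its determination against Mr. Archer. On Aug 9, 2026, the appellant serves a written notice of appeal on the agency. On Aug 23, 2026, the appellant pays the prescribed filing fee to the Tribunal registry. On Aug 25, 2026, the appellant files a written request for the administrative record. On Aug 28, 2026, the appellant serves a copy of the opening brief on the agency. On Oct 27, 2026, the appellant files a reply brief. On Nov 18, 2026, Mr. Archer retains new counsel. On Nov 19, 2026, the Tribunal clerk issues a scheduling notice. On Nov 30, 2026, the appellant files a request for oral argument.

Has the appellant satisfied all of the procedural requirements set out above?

Step 1 — counting 45 days from Jun 26, 2026 (when the determination is issued) gives a deadline of Aug 10, 2026; completed Aug 9, 2026, before the deadline.
Step 2 — must wait 12 days from Aug 14, 2026 (end of the 5-day comment period, which began when the notice of appeal is served on Aug 9, 2026), so not before Aug 26, 2026; acted on Aug 23, 2026, 3 days prematurely.

No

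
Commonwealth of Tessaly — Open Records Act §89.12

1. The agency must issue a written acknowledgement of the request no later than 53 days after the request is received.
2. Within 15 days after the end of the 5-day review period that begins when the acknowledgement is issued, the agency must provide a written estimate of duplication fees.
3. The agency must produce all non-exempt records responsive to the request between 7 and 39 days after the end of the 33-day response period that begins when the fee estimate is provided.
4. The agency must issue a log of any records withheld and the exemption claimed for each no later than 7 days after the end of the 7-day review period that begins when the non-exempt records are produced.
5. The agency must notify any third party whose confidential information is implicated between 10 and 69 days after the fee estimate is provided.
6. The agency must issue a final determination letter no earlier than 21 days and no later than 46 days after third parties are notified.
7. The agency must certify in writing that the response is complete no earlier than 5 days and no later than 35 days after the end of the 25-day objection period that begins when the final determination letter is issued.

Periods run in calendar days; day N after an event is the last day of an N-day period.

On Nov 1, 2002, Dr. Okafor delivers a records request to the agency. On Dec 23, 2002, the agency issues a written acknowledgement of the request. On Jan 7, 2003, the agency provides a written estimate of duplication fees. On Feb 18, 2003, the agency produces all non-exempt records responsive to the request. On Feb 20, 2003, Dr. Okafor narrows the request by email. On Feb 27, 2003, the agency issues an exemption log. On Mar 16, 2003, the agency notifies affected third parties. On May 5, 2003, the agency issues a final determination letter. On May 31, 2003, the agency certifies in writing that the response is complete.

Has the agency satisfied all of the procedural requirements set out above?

Step 1: 53 days after Nov 1, 2002 (when the request is received) is Dec 24, 2002; completed Dec 23, 2002, before the deadline.
Step 2: 15 days after Dec 28, 2002 (end of the 5-day review period, which began when the acknowledgement is issued on Dec 23, 2002) is Jan 12, 2003; completed Jan 7, 2003, before the deadline.
Step 3: the window is 7–39 days after Feb 9, 2003 (end of the 33-day response period, which began when the fee estimate is provided on Jan 7, 2003), so Feb 16, 2003 through Mar 20, 2003; done Feb 18, 2003, which is between those dates.
Step 4: 7 days after Feb 25, 2003 (end of the 7-day review period, which began when the non-exempt records are produced on Feb 18, 2003) is Mar 4, 2003; Feb 27, 2003 is within that limit.
Step 5: the window is 10–69 days after Jan 7, 2003 (when the fee estimate is provided), so Jan 17, 2003 through Mar 17, 2003; done Mar 16, 2003 — within the window.
Step 6: the window is 21–46 days after Mar 16, 2003 (when third parties are notified), so Apr 6, 2003 through May 1, 2003; May 5, 2003 is 4 days past the end of the window.

No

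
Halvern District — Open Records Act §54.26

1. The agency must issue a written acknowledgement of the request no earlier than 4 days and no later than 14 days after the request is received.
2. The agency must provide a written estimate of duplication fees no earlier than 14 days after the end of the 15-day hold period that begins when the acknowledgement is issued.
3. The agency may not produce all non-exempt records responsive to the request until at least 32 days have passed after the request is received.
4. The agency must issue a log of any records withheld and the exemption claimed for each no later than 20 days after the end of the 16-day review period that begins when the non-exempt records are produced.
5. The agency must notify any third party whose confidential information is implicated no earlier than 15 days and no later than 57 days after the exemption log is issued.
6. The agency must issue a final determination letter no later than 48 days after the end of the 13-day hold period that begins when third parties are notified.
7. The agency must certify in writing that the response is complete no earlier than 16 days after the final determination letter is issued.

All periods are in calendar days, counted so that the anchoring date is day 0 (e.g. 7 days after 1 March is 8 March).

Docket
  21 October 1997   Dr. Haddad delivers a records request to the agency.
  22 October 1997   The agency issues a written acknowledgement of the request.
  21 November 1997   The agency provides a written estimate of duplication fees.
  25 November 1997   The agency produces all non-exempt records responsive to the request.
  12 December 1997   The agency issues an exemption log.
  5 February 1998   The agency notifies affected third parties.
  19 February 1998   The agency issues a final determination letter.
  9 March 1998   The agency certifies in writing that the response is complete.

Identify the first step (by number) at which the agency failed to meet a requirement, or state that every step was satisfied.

Step 1

Step 1: the window is 4–14 days after 21 October 1997 (when the request is received), so 25 October 1997 through 4 November 1997; 22 October 1997 is 3 days too early.
No need to go further; step 1 was not satisfied.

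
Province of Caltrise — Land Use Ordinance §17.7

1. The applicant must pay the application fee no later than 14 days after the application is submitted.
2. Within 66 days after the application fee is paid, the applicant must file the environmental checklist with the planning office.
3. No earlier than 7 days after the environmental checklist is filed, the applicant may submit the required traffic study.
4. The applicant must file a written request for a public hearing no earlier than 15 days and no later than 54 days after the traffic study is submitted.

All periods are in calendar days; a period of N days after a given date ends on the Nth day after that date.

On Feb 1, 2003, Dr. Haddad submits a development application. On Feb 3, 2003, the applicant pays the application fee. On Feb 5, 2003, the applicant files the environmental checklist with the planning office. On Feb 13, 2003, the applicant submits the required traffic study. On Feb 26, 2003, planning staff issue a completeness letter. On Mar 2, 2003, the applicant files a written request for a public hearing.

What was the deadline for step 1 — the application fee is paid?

Step 1 runs from Feb 1, 2003, when the application is submitted. 14 days after Feb 1, 2003 is Feb 15, 2003.

Feb 15, 2003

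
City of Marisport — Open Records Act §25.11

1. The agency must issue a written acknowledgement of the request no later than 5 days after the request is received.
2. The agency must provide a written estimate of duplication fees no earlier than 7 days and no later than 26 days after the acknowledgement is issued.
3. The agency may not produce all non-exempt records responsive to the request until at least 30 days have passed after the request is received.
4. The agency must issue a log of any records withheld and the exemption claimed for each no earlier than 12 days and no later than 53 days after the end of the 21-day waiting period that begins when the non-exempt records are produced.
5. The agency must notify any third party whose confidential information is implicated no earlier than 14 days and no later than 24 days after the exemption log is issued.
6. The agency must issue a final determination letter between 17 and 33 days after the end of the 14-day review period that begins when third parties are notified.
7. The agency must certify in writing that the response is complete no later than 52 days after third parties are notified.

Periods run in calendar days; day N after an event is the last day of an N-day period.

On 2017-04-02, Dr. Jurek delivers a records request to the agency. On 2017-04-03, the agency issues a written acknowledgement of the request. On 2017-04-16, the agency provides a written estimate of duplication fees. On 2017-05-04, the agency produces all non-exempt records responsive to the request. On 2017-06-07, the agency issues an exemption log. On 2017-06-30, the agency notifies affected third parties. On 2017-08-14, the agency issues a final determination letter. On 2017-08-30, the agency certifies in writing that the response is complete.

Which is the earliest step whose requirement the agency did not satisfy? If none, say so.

Step 7

(1) due by 2017-04-02 + 5 days = 2017-04-07; done 2017-04-03 — timely.
(2) the permitted window runs from 2017-04-03 + 7 = 2017-04-10 to 2017-04-03 + 26 = 2017-04-29; 2017-04-16 falls inside that range.
(3) permitted from 2017-04-02 + 30 days = 2017-05-02 onward; done 2017-05-04, after the minimum wait.
(4) the permitted window runs from 2017-05-25 + 12 = 2017-06-06 to 2017-05-25 + 53 = 2017-07-17; 2017-06-07 falls inside that range.
(5) the permitted window runs from 2017-06-07 + 14 = 2017-06-21 to 2017-06-07 + 24 = 2017-07-01; done 2017-06-30, which is between those dates.
(6) the permitted window runs from 2017-07-14 + 17 = 2017-07-31 to 2017-07-14 + 33 = 2017-08-16; done 2017-08-14 — within the window.
(7) due by 2017-06-30 + 52 days = 2017-08-21; done 2017-08-30 — 9 days late.
No need to go further; step 7 was not satisfied.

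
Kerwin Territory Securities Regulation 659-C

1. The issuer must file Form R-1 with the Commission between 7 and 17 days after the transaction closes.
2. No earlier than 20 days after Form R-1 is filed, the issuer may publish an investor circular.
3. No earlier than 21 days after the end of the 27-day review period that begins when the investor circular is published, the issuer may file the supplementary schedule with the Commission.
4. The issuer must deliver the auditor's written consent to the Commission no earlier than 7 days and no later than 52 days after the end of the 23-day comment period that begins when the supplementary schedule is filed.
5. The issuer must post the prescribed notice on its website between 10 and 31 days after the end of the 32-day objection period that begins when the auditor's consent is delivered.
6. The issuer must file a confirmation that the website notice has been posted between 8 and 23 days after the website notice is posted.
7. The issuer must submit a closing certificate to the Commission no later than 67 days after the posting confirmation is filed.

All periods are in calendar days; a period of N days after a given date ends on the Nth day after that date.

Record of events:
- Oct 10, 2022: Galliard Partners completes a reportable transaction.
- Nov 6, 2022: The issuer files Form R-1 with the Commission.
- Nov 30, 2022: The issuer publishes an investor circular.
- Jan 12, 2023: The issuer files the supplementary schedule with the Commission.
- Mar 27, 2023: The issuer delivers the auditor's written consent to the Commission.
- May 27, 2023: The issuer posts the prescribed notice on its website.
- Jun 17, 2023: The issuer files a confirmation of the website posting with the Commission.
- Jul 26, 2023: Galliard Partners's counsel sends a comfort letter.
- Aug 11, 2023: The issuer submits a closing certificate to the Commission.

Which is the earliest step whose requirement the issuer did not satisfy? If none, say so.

Step 1: the window is 7–17 days after Oct 10, 2022 (when the transaction closes), so Oct 17, 2022 through Oct 27, 2022; Nov 6, 2022 is 10 days past the end of the window.
Later steps need not be reached.

Step 1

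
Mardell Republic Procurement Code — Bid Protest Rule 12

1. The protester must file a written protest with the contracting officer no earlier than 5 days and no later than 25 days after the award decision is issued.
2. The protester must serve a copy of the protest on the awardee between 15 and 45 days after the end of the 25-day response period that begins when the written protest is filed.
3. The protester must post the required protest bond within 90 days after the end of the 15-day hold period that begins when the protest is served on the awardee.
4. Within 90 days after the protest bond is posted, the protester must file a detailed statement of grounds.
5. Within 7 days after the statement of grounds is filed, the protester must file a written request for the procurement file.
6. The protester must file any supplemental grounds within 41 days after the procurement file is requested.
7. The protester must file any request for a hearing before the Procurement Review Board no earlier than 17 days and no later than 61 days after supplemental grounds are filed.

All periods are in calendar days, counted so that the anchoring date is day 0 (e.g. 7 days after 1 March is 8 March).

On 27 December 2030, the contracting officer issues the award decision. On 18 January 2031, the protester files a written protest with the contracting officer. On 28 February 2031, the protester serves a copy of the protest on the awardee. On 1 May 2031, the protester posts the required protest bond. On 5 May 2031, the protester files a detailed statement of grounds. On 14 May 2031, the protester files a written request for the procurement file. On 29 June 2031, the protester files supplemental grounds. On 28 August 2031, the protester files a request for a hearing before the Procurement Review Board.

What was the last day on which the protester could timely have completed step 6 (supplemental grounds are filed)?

24 June 2031

Step 6 runs from 14 May 2031, when the procurement file is requested. 41 days after 14 May 2031 is 24 June 2031.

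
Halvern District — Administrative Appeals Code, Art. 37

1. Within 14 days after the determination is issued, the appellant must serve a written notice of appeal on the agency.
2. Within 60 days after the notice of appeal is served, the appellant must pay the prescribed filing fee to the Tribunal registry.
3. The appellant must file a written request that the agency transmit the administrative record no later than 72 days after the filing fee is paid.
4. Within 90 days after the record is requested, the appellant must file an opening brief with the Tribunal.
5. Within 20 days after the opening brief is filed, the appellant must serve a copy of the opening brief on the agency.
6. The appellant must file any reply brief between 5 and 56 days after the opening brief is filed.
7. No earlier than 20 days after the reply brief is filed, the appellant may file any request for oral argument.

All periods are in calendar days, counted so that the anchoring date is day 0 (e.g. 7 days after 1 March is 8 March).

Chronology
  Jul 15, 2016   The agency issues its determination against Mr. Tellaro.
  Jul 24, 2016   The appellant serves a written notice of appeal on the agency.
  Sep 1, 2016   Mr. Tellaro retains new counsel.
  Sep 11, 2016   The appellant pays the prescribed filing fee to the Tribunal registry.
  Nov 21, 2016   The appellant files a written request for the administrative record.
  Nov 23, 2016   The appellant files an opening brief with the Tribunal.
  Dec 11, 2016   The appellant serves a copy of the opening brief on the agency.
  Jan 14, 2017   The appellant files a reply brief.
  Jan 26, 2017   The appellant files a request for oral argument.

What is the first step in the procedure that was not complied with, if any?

Step 7

Step 1: 14 days after Jul 15, 2016 (when the determination is issued) is Jul 29, 2016; Jul 24, 2016 is within that limit.
Step 2: 60 days after Jul 24, 2016 (when the notice of appeal is served) is Sep 22, 2016; completed Sep 11, 2016, before the deadline.
Step 3: 72 days after Sep 11, 2016 (when the filing fee is paid) is Nov 22, 2016; Nov 21, 2016 is within that limit.
Step 4: 90 days after Nov 21, 2016 (when the record is requested) is Feb 19, 2017; done Nov 23, 2016 — timely.
Step 5: 20 days after Nov 23, 2016 (when the opening brief is filed) is Dec 13, 2016; completed Dec 11, 2016, before the deadline.
Step 6: the window is 5–56 days after Nov 23, 2016 (when the opening brief is filed), so Nov 28, 2016 through Jan 18, 2017; Jan 14, 2017 falls inside that range.
Step 7: the earliest permitted date is 20 days after Jan 14, 2017 (when the reply brief is filed), i.e. Feb 3, 2017; Jan 26, 2017 is 8 days before the earliest permitted date.
No need to go further; step 7 was not satisfied.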